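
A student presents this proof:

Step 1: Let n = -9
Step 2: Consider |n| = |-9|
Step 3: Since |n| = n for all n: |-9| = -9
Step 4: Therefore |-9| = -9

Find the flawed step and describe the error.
Step 3: Since |n| = n for all n: |-9| = -9

Step 3 incorrectly states that |n| = n for all n. The correct definition is |n| = n when n >= 0, and |n| = -n when n < 0. Since -9 < 0, we have |-9| = -(-9) = 9, not -9.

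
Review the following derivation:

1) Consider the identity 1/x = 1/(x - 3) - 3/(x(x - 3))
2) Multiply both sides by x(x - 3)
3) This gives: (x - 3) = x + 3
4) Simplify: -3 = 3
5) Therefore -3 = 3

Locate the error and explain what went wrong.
Step 3: This gives: (x - 3) = x + 3

Step 3 makes a sign error when clearing denominators. Multiplying -3/(x(x - 3)) by x(x - 3) gives -3, not +3. The correct result is (x - 3) = x - 3, which is trivially true, not (x - 3) = x + 3. (Step 1 is a valid identity: 1/(x - 3) - 3/(x(x - 3)) = (x - 3)/(x(x - 3)) = 1/x.)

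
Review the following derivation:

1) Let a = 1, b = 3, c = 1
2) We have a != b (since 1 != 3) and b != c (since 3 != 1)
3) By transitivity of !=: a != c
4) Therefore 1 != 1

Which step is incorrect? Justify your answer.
Step 3: By transitivity of !=: a != c

Step 3 incorrectly applies transitivity to the '!=' relation. Transitivity states: if a R b and b R c, then a R c. However, '!=' is not transitive. Counterexample: 1 != 3 and 3 != 1, but 1 = 1 (both equal 1). Transitivity holds for relations like <, <=, =, but not for !=.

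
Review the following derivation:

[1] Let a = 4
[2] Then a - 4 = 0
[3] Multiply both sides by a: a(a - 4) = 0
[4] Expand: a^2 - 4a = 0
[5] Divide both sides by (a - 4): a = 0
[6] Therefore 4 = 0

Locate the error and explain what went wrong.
Step 5: Divide both sides by (a - 4): a = 0

Step 5 divides both sides by (a - 4). However, since a = 4, we have (a - 4) = 0. Division by zero is undefined, making this step invalid.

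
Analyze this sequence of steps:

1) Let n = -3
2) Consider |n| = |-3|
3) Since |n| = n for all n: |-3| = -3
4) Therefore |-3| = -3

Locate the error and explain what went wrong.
Step 3: Since |n| = n for all n: |-3| = -3

Step 3 incorrectly states that |n| = n for all n. The correct definition is |n| = n when n >= 0, and |n| = -n when n < 0. Since -3 < 0, we have |-3| = -(-3) = 3, not -3.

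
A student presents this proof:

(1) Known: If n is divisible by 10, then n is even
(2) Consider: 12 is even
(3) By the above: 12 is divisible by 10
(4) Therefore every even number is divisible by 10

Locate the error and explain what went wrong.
Step 3: By the above: 12 is divisible by 10

Step 3 commits the fallacy of affirming the consequent. The known fact 'divisible by 10 → even' does NOT imply 'even → divisible by 10'. That would be the converse, which is false. For example, 12 is even but 12 ÷ 10 = 1.20, which is not an integer.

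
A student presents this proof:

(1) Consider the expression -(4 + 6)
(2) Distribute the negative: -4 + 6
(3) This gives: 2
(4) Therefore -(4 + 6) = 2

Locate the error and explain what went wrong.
Step 2: Distribute the negative: -4 + 6

Step 2 incorrectly distributes the negative sign. The correct distribution is -(4 + 6) = -4 - 6 = -10. The negative must be applied to both terms, not just the first. The error treats -(4 + 6) as -4 + 6, which equals 2 instead of -10.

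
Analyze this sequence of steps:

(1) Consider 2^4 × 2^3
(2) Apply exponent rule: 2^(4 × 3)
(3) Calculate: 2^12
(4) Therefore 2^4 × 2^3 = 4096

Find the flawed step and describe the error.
Step 2: Apply exponent rule: 2^(4 × 3)

Step 2 incorrectly states that a^b × a^c = a^(b×c). The correct rule is a^b × a^c = a^(b+c). The actual value is 2^4 × 2^3 = 2^7 = 128, not 2^12 = 4096.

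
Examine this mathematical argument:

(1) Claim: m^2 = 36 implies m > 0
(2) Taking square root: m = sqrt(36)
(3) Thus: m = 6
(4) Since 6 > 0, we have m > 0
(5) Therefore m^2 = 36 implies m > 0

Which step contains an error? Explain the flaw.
Step 2: Taking square root: m = sqrt(36)

Step 2 takes the square root and assumes the positive root only. The equation m^2 = 36 actually has two solutions: m = 6 and m = -6. The proof silently assumes m > 0 without justification, then uses this assumption to conclude m > 0, which is circular. The counterexample m = -6 shows the claim is false.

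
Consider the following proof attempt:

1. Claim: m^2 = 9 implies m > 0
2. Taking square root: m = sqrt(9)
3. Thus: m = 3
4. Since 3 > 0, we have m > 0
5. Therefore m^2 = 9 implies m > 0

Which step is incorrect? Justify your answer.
Step 2: Taking square root: m = sqrt(9)

Step 2 takes the square root and assumes the positive root only. The equation m^2 = 9 actually has two solutions: m = 3 and m = -3. The proof silently assumes m > 0 without justification, then uses this assumption to conclude m > 0, which is circular. The counterexample m = -3 shows the claim is false.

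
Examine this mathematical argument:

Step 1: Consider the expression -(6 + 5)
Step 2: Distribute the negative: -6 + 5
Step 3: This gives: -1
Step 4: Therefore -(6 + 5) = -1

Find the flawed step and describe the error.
Step 2: Distribute the negative: -6 + 5

Step 2 incorrectly distributes the negative sign. The correct distribution is -(6 + 5) = -6 - 5 = -11. The negative must be applied to both terms, not just the first. The error treats -(6 + 5) as -6 + 5, which equals -1 instead of -11.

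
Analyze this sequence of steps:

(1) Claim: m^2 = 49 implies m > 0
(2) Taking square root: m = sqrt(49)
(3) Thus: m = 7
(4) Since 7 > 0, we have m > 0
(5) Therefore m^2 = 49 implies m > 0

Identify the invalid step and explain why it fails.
Step 2: Taking square root: m = sqrt(49)

Step 2 takes the square root and assumes the positive root only. The equation m^2 = 49 actually has two solutions: m = 7 and m = -7. The proof silently assumes m > 0 without justification, then uses this assumption to conclude m > 0, which is circular. The counterexample m = -7 shows the claim is false.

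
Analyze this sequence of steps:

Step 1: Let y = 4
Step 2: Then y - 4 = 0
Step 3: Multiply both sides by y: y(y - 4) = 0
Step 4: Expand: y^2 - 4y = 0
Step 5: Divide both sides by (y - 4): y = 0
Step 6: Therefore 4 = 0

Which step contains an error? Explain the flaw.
Step 5: Divide both sides by (y - 4): y = 0

Step 5 divides both sides by (y - 4). However, since y = 4, we have (y - 4) = 0. Division by zero is undefined, making this step invalid.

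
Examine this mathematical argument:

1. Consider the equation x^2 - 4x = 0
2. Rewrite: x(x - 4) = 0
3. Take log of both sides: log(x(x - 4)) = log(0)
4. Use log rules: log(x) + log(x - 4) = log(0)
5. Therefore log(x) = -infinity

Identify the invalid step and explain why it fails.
Step 3: Take log of both sides: log(x(x - 4)) = log(0)

Step 3 takes the logarithm of both sides, resulting in log(0) on the right side. The logarithm is only defined for positive numbers; log(0) is undefined (approaches negative infinity). This operation is invalid.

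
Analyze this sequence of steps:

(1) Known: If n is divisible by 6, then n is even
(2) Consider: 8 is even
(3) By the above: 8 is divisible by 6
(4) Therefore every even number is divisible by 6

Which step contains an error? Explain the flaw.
Step 3: By the above: 8 is divisible by 6

Step 3 commits the fallacy of affirming the consequent. The known fact 'divisible by 6 → even' does NOT imply 'even → divisible by 6'. That would be the converse, which is false. For example, 8 is even but 8 ÷ 6 = 1.33, which is not an integer.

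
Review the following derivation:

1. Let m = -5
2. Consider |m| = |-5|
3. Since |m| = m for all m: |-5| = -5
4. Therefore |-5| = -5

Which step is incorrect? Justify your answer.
Step 3: Since |m| = m for all m: |-5| = -5

Step 3 incorrectly states that |m| = m for all m. The correct definition is |m| = m when m >= 0, and |m| = -m when m < 0. Since -5 < 0, we have |-5| = -(-5) = 5, not -5.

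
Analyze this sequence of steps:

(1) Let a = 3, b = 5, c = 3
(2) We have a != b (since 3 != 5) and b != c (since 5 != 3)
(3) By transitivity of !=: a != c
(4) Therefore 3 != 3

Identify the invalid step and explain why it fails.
Step 3: By transitivity of !=: a != c

Step 3 incorrectly applies transitivity to the '!=' relation. Transitivity states: if a R b and b R c, then a R c. However, '!=' is not transitive. Counterexample: 3 != 5 and 5 != 3, but 3 = 3 (both equal 3). Transitivity holds for relations like <, <=, =, but not for !=.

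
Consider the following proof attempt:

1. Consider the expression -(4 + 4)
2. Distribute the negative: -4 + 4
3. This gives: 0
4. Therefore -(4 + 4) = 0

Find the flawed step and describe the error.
Step 2: Distribute the negative: -4 + 4

Step 2 incorrectly distributes the negative sign. The correct distribution is -(4 + 4) = -4 - 4 = -8. The negative must be applied to both terms, not just the first. The error treats -(4 + 4) as -4 + 4, which equals 0 instead of -8.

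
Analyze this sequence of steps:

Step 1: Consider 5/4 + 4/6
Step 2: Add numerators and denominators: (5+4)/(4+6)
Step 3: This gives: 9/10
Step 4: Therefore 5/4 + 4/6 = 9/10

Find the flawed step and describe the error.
Step 2: Add numerators and denominators: (5+4)/(4+6)

Step 2 incorrectly adds fractions by separately adding numerators and denominators. This is wrong. The correct method requires a common denominator: 5/4 + 4/6 = (5×6 + 4×4)/(4×6) = 46/24 = 23/12. The method used gives 9/10, which is different.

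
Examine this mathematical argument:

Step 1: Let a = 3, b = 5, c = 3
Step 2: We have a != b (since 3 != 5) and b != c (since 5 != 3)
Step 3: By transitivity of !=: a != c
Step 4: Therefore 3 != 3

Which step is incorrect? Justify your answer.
Step 3: By transitivity of !=: a != c

Step 3 incorrectly applies transitivity to the '!=' relation. Transitivity states: if a R b and b R c, then a R c. However, '!=' is not transitive. Counterexample: 3 != 5 and 5 != 3, but 3 = 3 (both equal 3). Transitivity holds for relations like <, <=, =, but not for !=.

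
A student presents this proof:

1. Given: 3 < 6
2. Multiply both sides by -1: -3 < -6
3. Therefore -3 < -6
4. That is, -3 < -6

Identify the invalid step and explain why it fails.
Step 2: Multiply both sides by -1: -3 < -6

Step 2 multiplies both sides by -1 but fails to reverse the inequality sign. When multiplying (or dividing) an inequality by a negative number, the direction must be reversed. Since 3 < 6, we should get -3 > -6, i.e., -3 > -6.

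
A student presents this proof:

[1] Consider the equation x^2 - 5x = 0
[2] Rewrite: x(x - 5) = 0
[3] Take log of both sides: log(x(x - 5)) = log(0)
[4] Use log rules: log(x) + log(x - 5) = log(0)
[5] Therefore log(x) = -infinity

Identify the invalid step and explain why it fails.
Step 3: Take log of both sides: log(x(x - 5)) = log(0)

Step 3 takes the logarithm of both sides, resulting in log(0) on the right side. The logarithm is only defined for positive numbers; log(0) is undefined (approaches negative infinity). This operation is invalid.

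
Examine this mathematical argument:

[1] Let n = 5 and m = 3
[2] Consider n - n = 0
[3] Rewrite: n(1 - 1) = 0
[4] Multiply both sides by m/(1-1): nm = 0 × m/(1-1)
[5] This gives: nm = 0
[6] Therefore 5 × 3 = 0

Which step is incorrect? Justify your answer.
Step 4: Multiply both sides by m/(1-1): nm = 0 × m/(1-1)

Step 4 multiplies both sides by m/(1-1). However, 1-1 = 0, so this is multiplication by m/0, which is undefined. We cannot multiply by an undefined expression.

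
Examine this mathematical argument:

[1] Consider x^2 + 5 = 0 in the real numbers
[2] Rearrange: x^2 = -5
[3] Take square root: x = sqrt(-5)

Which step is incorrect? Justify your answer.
Step 3: Take square root: x = sqrt(-5)

Step 3 takes the square root of -5, which is negative. In the real number system, the square root of a negative number is undefined. The equation x^2 + 5 = 0 has no real solutions. Square roots of negative numbers only exist in the complex numbers.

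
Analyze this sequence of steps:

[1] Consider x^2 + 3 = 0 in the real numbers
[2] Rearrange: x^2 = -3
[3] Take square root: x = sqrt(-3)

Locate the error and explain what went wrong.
Step 3: Take square root: x = sqrt(-3)

Step 3 takes the square root of -3, which is negative. In the real number system, the square root of a negative number is undefined. The equation x^2 + 3 = 0 has no real solutions. Square roots of negative numbers only exist in the complex numbers.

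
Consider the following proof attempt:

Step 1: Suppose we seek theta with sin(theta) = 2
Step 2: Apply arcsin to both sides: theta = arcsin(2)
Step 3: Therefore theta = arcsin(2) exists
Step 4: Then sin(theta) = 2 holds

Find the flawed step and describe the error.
Step 2: Apply arcsin to both sides: theta = arcsin(2)

Step 2 applies arcsin to 2. However, arcsin(x) is only defined for x in [-1, 1] because sin(theta) can only produce values in that range. Since |2| > 1, arcsin(2) is undefined. There is no angle whose sine equals 2.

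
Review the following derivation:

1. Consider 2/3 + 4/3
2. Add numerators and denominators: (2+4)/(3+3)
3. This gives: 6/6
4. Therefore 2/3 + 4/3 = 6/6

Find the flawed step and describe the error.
Step 2: Add numerators and denominators: (2+4)/(3+3)

Step 2 incorrectly adds fractions by separately adding numerators and denominators. This is wrong. The correct method requires a common denominator: 2/3 + 4/3 = (2×3 + 4×3)/(3×3) = 18/9 = 2. The method used gives 6/6, which is different.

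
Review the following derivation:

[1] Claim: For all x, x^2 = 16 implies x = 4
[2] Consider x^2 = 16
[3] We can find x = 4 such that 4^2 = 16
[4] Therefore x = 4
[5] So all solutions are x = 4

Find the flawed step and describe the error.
Step 4: Therefore x = 4

Step 4 incorrectly concludes that x = 4 is the only solution. The proof shows that x = 4 is A solution (existence), but does not show it is the ONLY solution (uniqueness). In fact, x = -4 is also a solution since (-4)^2 = 16. Finding one solution doesn't prove there are no others.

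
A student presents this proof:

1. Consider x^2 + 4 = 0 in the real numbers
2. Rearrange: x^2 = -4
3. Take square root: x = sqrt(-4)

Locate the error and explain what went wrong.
Step 3: Take square root: x = sqrt(-4)

Step 3 takes the square root of -4, which is negative. In the real number system, the square root of a negative number is undefined. The equation x^2 + 4 = 0 has no real solutions. Square roots of negative numbers only exist in the complex numbers.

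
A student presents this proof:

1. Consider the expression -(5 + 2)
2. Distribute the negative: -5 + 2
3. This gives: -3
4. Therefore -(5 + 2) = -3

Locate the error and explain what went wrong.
Step 2: Distribute the negative: -5 + 2

Step 2 incorrectly distributes the negative sign. The correct distribution is -(5 + 2) = -5 - 2 = -7. The negative must be applied to both terms, not just the first. The error treats -(5 + 2) as -5 + 2, which equals -3 instead of -7.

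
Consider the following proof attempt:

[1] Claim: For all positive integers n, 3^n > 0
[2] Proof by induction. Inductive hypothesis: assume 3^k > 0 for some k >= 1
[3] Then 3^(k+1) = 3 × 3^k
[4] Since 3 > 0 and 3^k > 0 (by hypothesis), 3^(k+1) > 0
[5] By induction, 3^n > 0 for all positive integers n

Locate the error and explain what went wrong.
Step 5: By induction, 3^n > 0 for all positive integers n

Step 5 concludes the proof by induction, but no base case was ever established. A valid induction proof requires: (1) a base case proving 3^1 > 0, and (2) an inductive step showing IF 3^k > 0 THEN 3^(k+1) > 0. Steps 2-4 correctly establish the inductive step, but without the base case the conclusion in step 5 does not follow.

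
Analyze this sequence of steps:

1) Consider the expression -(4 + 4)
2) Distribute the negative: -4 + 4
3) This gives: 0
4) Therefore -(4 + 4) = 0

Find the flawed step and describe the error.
Step 2: Distribute the negative: -4 + 4

Step 2 incorrectly distributes the negative sign. The correct distribution is -(4 + 4) = -4 - 4 = -8. The negative must be applied to both terms, not just the first. The error treats -(4 + 4) as -4 + 4, which equals 0 instead of -8.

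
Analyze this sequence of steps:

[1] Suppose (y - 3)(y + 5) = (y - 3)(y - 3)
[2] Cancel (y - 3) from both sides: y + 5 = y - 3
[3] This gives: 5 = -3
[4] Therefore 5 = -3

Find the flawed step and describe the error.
Step 2: Cancel (y - 3) from both sides: y + 5 = y - 3

Step 2 cancels (y - 3) from both sides. This is only valid if (y - 3) ≠ 0, i.e., y ≠ 3. When y = 3, both sides equal zero regardless of the other factors. The correct approach requires considering y = 3 as a separate case.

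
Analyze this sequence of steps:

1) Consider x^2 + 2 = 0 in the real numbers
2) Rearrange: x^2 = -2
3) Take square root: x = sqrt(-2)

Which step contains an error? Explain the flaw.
Step 3: Take square root: x = sqrt(-2)

Step 3 takes the square root of -2, which is negative. In the real number system, the square root of a negative number is undefined. The equation x^2 + 2 = 0 has no real solutions. Square roots of negative numbers only exist in the complex numbers.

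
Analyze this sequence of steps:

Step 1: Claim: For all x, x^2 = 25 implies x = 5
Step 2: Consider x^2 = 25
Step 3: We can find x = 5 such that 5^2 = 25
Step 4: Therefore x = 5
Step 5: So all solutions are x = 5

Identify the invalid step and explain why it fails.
Step 4: Therefore x = 5

Step 4 incorrectly concludes that x = 5 is the only solution. The proof shows that x = 5 is A solution (existence), but does not show it is the ONLY solution (uniqueness). In fact, x = -5 is also a solution since (-5)^2 = 25. Finding one solution doesn't prove there are no others.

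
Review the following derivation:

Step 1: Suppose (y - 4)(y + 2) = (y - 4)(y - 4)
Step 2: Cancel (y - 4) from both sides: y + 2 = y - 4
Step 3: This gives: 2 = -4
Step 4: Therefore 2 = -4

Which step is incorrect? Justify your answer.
Step 2: Cancel (y - 4) from both sides: y + 2 = y - 4

Step 2 cancels (y - 4) from both sides. This is only valid if (y - 4) ≠ 0, i.e., y ≠ 4. When y = 4, both sides equal zero regardless of the other factors. The correct approach requires considering y = 4 as a separate case.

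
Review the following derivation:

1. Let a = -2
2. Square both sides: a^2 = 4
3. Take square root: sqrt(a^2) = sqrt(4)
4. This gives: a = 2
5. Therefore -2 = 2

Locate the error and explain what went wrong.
Step 4: This gives: a = 2

Step 4 incorrectly states that sqrt(a^2) = a. The correct identity is sqrt(a^2) = |a|. Since a = -2 < 0, we have sqrt(a^2) = |-2| = 2, not a = -2.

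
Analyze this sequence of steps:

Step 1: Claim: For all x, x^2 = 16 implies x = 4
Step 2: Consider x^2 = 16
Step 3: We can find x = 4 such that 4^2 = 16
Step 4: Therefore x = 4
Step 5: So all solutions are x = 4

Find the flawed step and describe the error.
Step 4: Therefore x = 4

Step 4 incorrectly concludes that x = 4 is the only solution. The proof shows that x = 4 is A solution (existence), but does not show it is the ONLY solution (uniqueness). In fact, x = -4 is also a solution since (-4)^2 = 16. Finding one solution doesn't prove there are no others.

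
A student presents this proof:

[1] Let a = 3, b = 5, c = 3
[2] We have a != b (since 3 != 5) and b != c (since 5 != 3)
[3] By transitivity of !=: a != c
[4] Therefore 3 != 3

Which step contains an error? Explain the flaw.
Step 3: By transitivity of !=: a != c

Step 3 incorrectly applies transitivity to the '!=' relation. Transitivity states: if a R b and b R c, then a R c. However, '!=' is not transitive. Counterexample: 3 != 5 and 5 != 3, but 3 = 3 (both equal 3). Transitivity holds for relations like <, <=, =, but not for !=.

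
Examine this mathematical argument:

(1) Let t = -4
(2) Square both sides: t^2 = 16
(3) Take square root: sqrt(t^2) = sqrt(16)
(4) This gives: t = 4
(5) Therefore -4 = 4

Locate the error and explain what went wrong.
Step 4: This gives: t = 4

Step 4 incorrectly states that sqrt(t^2) = t. The correct identity is sqrt(t^2) = |t|. Since t = -4 < 0, we have sqrt(t^2) = |-4| = 4, not t = -4.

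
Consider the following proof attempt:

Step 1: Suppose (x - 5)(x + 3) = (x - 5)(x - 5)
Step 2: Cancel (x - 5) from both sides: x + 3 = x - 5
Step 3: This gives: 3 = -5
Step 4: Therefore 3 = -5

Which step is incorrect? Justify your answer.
Step 2: Cancel (x - 5) from both sides: x + 3 = x - 5

Step 2 cancels (x - 5) from both sides. This is only valid if (x - 5) ≠ 0, i.e., x ≠ 5. When x = 5, both sides equal zero regardless of the other factors. The correct approach requires considering x = 5 as a separate case.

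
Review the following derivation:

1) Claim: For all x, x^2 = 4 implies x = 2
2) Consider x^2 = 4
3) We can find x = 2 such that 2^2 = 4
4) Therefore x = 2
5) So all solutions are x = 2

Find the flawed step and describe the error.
Step 4: Therefore x = 2

Step 4 incorrectly concludes that x = 2 is the only solution. The proof shows that x = 2 is A solution (existence), but does not show it is the ONLY solution (uniqueness). In fact, x = -2 is also a solution since (-2)^2 = 4. Finding one solution doesn't prove there are no others.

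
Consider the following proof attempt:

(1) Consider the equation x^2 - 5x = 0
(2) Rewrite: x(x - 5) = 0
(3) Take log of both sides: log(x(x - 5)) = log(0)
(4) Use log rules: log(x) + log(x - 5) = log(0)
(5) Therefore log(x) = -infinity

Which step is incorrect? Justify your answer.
Step 3: Take log of both sides: log(x(x - 5)) = log(0)

Step 3 takes the logarithm of both sides, resulting in log(0) on the right side. The logarithm is only defined for positive numbers; log(0) is undefined (approaches negative infinity). This operation is invalid.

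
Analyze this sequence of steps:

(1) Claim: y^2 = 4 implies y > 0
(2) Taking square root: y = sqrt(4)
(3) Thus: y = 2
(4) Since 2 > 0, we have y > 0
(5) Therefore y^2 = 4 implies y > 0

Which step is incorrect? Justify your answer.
Step 2: Taking square root: y = sqrt(4)

Step 2 takes the square root and assumes the positive root only. The equation y^2 = 4 actually has two solutions: y = 2 and y = -2. The proof silently assumes y > 0 without justification, then uses this assumption to conclude y > 0, which is circular. The counterexample y = -2 shows the claim is false.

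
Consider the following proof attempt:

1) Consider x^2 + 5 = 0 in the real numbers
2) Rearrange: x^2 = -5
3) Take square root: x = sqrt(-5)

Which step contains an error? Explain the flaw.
Step 3: Take square root: x = sqrt(-5)

Step 3 takes the square root of -5, which is negative. In the real number system, the square root of a negative number is undefined. The equation x^2 + 5 = 0 has no real solutions. Square roots of negative numbers only exist in the complex numbers.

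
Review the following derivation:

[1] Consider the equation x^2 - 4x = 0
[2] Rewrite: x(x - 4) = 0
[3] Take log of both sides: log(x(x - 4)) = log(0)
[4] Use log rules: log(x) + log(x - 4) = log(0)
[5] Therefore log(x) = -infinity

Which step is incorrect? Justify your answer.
Step 3: Take log of both sides: log(x(x - 4)) = log(0)

Step 3 takes the logarithm of both sides, resulting in log(0) on the right side. The logarithm is only defined for positive numbers; log(0) is undefined (approaches negative infinity). This operation is invalid.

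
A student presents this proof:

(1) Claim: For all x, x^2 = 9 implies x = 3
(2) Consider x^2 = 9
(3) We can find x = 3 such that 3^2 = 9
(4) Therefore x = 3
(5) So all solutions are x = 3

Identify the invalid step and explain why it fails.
Step 4: Therefore x = 3

Step 4 incorrectly concludes that x = 3 is the only solution. The proof shows that x = 3 is A solution (existence), but does not show it is the ONLY solution (uniqueness). In fact, x = -3 is also a solution since (-3)^2 = 9. Finding one solution doesn't prove there are no others.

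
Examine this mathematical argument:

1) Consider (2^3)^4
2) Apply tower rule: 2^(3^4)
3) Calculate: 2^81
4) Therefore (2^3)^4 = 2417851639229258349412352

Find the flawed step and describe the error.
Step 2: Apply tower rule: 2^(3^4)

Step 2 incorrectly states that (a^b)^c = a^(b^c). The correct rule is (a^b)^c = a^(b×c). The actual value is (2^3)^4 = 2^12 = 4096, not 2^81 = 2417851639229258349412352.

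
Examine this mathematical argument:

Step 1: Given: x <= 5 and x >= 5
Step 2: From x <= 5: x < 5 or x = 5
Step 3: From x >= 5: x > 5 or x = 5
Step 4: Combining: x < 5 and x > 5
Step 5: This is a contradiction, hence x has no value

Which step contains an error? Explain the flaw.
Step 4: Combining: x < 5 and x > 5

Step 4 incorrectly combines the conditions. From x <= 5 and x >= 5, the intersection is x = 5. The error treats the 'or' cases as 'and' requirements. The correct conclusion is that x = 5 is the unique solution, not that no solution exists.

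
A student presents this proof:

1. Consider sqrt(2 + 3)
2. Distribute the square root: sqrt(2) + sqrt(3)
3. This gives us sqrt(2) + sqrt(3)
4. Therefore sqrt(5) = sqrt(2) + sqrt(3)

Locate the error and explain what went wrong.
Step 2: Distribute the square root: sqrt(2) + sqrt(3)

Step 2 incorrectly 'distributes' the square root over addition. The square root function does not distribute: sqrt(a + b) ≠ sqrt(a) + sqrt(b). In fact, sqrt(2 + 3) = sqrt(5) ≈ 2.2361, while sqrt(2) + sqrt(3) ≈ 3.1463.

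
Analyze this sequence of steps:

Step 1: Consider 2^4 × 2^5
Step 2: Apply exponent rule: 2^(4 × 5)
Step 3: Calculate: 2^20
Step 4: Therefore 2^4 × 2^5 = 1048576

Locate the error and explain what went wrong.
Step 2: Apply exponent rule: 2^(4 × 5)

Step 2 incorrectly states that a^b × a^c = a^(b×c). The correct rule is a^b × a^c = a^(b+c). The actual value is 2^4 × 2^5 = 2^9 = 512, not 2^20 = 1048576.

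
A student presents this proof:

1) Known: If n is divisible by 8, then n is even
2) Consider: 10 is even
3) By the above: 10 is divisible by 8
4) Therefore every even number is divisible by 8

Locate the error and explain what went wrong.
Step 3: By the above: 10 is divisible by 8

Step 3 commits the fallacy of affirming the consequent. The known fact 'divisible by 8 → even' does NOT imply 'even → divisible by 8'. That would be the converse, which is false. For example, 10 is even but 10 ÷ 8 = 1.25, which is not an integer.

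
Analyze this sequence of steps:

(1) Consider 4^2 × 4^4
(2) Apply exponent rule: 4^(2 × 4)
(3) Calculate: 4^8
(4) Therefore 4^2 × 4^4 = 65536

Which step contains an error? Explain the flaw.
Step 2: Apply exponent rule: 4^(2 × 4)

Step 2 incorrectly states that a^b × a^c = a^(b×c). The correct rule is a^b × a^c = a^(b+c). The actual value is 4^2 × 4^4 = 4^6 = 4096, not 4^8 = 65536.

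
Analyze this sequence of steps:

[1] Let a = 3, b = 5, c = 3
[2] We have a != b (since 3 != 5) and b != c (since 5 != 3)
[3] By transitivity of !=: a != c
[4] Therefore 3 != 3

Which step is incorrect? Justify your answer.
Step 3: By transitivity of !=: a != c

Step 3 incorrectly applies transitivity to the '!=' relation. Transitivity states: if a R b and b R c, then a R c. However, '!=' is not transitive. Counterexample: 3 != 5 and 5 != 3, but 3 = 3 (both equal 3). Transitivity holds for relations like <, <=, =, but not for !=.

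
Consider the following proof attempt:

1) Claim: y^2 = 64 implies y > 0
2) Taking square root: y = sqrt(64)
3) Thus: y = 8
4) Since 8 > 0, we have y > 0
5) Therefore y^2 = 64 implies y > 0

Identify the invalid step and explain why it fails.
Step 2: Taking square root: y = sqrt(64)

Step 2 takes the square root and assumes the positive root only. The equation y^2 = 64 actually has two solutions: y = 8 and y = -8. The proof silently assumes y > 0 without justification, then uses this assumption to conclude y > 0, which is circular. The counterexample y = -8 shows the claim is false.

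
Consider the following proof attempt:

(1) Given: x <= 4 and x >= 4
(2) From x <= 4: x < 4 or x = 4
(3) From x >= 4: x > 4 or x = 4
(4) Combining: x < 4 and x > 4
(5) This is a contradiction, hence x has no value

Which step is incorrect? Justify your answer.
Step 4: Combining: x < 4 and x > 4

Step 4 incorrectly combines the conditions. From x <= 4 and x >= 4, the intersection is x = 4. The error treats the 'or' cases as 'and' requirements. The correct conclusion is that x = 4 is the unique solution, not that no solution exists.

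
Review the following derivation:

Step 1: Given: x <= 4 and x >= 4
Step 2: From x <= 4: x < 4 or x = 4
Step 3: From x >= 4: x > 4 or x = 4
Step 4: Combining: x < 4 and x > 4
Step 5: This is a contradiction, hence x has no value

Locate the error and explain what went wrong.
Step 4: Combining: x < 4 and x > 4

Step 4 incorrectly combines the conditions. From x <= 4 and x >= 4, the intersection is x = 4. The error treats the 'or' cases as 'and' requirements. The correct conclusion is that x = 4 is the unique solution, not that no solution exists.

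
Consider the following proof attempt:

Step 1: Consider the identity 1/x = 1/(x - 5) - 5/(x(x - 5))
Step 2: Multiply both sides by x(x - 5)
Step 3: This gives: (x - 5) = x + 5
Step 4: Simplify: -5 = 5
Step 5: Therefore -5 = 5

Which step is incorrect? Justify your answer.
Step 3: This gives: (x - 5) = x + 5

Step 3 makes a sign error when clearing denominators. Multiplying -5/(x(x - 5)) by x(x - 5) gives -5, not +5. The correct result is (x - 5) = x - 5, which is trivially true, not (x - 5) = x + 5. (Step 1 is a valid identity: 1/(x - 5) - 5/(x(x - 5)) = (x - 5)/(x(x - 5)) = 1/x.)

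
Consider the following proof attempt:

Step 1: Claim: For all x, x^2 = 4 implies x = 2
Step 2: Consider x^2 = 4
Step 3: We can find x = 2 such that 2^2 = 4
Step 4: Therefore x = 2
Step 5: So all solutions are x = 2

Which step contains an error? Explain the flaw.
Step 4: Therefore x = 2

Step 4 incorrectly concludes that x = 2 is the only solution. The proof shows that x = 2 is A solution (existence), but does not show it is the ONLY solution (uniqueness). In fact, x = -2 is also a solution since (-2)^2 = 4. Finding one solution doesn't prove there are no others.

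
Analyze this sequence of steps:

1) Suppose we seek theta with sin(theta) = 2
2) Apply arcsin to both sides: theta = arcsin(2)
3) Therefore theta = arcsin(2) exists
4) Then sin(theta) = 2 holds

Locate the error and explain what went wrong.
Step 2: Apply arcsin to both sides: theta = arcsin(2)

Step 2 applies arcsin to 2. However, arcsin(x) is only defined for x in [-1, 1] because sin(theta) can only produce values in that range. Since |2| > 1, arcsin(2) is undefined. There is no angle whose sine equals 2.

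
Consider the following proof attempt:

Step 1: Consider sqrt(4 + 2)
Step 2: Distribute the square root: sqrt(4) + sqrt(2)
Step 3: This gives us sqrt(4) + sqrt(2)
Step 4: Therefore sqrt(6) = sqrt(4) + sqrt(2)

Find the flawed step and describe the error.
Step 2: Distribute the square root: sqrt(4) + sqrt(2)

Step 2 incorrectly 'distributes' the square root over addition. The square root function does not distribute: sqrt(a + b) ≠ sqrt(a) + sqrt(b). In fact, sqrt(4 + 2) = sqrt(6) ≈ 2.4495, while sqrt(4) + sqrt(2) ≈ 3.4142.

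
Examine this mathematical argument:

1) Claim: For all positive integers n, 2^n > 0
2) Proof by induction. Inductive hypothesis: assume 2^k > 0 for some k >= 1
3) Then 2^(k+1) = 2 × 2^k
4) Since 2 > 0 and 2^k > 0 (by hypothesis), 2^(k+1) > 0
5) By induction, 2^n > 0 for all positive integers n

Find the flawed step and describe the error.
Step 5: By induction, 2^n > 0 for all positive integers n

Step 5 concludes the proof by induction, but no base case was ever established. A valid induction proof requires: (1) a base case proving 2^1 > 0, and (2) an inductive step showing IF 2^k > 0 THEN 2^(k+1) > 0. Steps 2-4 correctly establish the inductive step, but without the base case the conclusion in step 5 does not follow.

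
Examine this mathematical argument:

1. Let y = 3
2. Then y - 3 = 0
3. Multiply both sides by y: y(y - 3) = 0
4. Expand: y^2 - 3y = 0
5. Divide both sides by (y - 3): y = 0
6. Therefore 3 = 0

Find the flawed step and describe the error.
Step 5: Divide both sides by (y - 3): y = 0

Step 5 divides both sides by (y - 3). However, since y = 3, we have (y - 3) = 0. Division by zero is undefined, making this step invalid.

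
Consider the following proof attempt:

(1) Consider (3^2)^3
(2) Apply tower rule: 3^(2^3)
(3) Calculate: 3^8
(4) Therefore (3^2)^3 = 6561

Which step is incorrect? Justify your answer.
Step 2: Apply tower rule: 3^(2^3)

Step 2 incorrectly states that (a^b)^c = a^(b^c). The correct rule is (a^b)^c = a^(b×c). The actual value is (3^2)^3 = 3^6 = 729, not 3^8 = 6561.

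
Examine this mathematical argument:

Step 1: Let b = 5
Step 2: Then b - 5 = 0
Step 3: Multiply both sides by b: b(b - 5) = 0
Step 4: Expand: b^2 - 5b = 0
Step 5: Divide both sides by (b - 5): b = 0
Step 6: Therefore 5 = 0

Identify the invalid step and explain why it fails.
Step 5: Divide both sides by (b - 5): b = 0

Step 5 divides both sides by (b - 5). However, since b = 5, we have (b - 5) = 0. Division by zero is undefined, making this step invalid.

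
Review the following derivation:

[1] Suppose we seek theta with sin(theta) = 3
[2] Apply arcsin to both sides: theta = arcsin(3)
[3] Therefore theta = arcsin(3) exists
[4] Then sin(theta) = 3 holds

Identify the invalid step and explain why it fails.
Step 2: Apply arcsin to both sides: theta = arcsin(3)

Step 2 applies arcsin to 3. However, arcsin(x) is only defined for x in [-1, 1] because sin(theta) can only produce values in that range. Since |3| > 1, arcsin(3) is undefined. There is no angle whose sine equals 3.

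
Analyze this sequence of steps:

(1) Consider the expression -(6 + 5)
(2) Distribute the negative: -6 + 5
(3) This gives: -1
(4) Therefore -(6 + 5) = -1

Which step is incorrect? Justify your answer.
Step 2: Distribute the negative: -6 + 5

Step 2 incorrectly distributes the negative sign. The correct distribution is -(6 + 5) = -6 - 5 = -11. The negative must be applied to both terms, not just the first. The error treats -(6 + 5) as -6 + 5, which equals -1 instead of -11.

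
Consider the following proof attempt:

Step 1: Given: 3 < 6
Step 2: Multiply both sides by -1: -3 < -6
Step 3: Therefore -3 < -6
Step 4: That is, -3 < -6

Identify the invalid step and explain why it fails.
Step 2: Multiply both sides by -1: -3 < -6

Step 2 multiplies both sides by -1 but fails to reverse the inequality sign. When multiplying (or dividing) an inequality by a negative number, the direction must be reversed. Since 3 < 6, we should get -3 > -6, i.e., -3 > -6.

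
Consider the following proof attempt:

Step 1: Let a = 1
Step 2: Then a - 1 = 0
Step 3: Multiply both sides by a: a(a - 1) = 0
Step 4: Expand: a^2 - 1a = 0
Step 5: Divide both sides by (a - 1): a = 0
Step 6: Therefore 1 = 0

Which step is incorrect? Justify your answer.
Step 5: Divide both sides by (a - 1): a = 0

Step 5 divides both sides by (a - 1). However, since a = 1, we have (a - 1) = 0. Division by zero is undefined, making this step invalid.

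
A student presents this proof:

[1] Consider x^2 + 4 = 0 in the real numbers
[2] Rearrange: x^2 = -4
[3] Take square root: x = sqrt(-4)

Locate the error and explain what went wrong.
Step 3: Take square root: x = sqrt(-4)

Step 3 takes the square root of -4, which is negative. In the real number system, the square root of a negative number is undefined. The equation x^2 + 4 = 0 has no real solutions. Square roots of negative numbers only exist in the complex numbers.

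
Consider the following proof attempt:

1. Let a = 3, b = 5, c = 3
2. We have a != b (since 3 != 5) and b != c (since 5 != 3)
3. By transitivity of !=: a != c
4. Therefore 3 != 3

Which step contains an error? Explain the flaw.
Step 3: By transitivity of !=: a != c

Step 3 incorrectly applies transitivity to the '!=' relation. Transitivity states: if a R b and b R c, then a R c. However, '!=' is not transitive. Counterexample: 3 != 5 and 5 != 3, but 3 = 3 (both equal 3). Transitivity holds for relations like <, <=, =, but not for !=.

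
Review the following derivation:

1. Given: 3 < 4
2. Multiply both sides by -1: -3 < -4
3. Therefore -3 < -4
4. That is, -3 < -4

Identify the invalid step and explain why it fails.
Step 2: Multiply both sides by -1: -3 < -4

Step 2 multiplies both sides by -1 but fails to reverse the inequality sign. When multiplying (or dividing) an inequality by a negative number, the direction must be reversed. Since 3 < 4, we should get -3 > -4, i.e., -3 > -4.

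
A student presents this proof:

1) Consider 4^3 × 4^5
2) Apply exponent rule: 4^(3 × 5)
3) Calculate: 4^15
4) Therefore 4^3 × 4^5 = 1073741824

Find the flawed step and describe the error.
Step 2: Apply exponent rule: 4^(3 × 5)

Step 2 incorrectly states that a^b × a^c = a^(b×c). The correct rule is a^b × a^c = a^(b+c). The actual value is 4^3 × 4^5 = 4^8 = 65536, not 4^15 = 1073741824.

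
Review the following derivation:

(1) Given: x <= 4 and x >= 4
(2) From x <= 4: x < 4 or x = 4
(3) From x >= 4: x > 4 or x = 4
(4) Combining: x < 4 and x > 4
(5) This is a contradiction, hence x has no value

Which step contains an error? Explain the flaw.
Step 4: Combining: x < 4 and x > 4

Step 4 incorrectly combines the conditions. From x <= 4 and x >= 4, the intersection is x = 4. The error treats the 'or' cases as 'and' requirements. The correct conclusion is that x = 4 is the unique solution, not that no solution exists.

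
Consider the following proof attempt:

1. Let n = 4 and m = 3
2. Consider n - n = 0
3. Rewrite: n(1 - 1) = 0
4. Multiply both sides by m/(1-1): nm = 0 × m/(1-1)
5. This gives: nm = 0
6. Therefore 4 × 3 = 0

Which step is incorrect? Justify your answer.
Step 4: Multiply both sides by m/(1-1): nm = 0 × m/(1-1)

Step 4 multiplies both sides by m/(1-1). However, 1-1 = 0, so this is multiplication by m/0, which is undefined. We cannot multiply by an undefined expression.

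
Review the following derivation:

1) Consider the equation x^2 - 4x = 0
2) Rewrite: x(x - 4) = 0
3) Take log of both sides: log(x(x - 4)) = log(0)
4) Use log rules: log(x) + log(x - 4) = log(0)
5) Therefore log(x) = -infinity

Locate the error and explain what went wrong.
Step 3: Take log of both sides: log(x(x - 4)) = log(0)

Step 3 takes the logarithm of both sides, resulting in log(0) on the right side. The logarithm is only defined for positive numbers; log(0) is undefined (approaches negative infinity). This operation is invalid.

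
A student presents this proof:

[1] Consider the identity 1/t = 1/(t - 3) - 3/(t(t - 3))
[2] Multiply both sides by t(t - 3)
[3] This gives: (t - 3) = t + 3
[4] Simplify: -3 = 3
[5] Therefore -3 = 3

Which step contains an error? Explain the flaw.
Step 3: This gives: (t - 3) = t + 3

Step 3 makes a sign error when clearing denominators. Multiplying -3/(t(t - 3)) by t(t - 3) gives -3, not +3. The correct result is (t - 3) = t - 3, which is trivially true, not (t - 3) = t + 3. (Step 1 is a valid identity: 1/(t - 3) - 3/(t(t - 3)) = (t - 3)/(t(t - 3)) = 1/t.)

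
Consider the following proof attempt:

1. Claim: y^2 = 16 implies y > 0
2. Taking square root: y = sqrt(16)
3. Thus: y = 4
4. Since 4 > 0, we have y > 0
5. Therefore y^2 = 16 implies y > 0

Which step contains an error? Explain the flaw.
Step 2: Taking square root: y = sqrt(16)

Step 2 takes the square root and assumes the positive root only. The equation y^2 = 16 actually has two solutions: y = 4 and y = -4. The proof silently assumes y > 0 without justification, then uses this assumption to conclude y > 0, which is circular. The counterexample y = -4 shows the claim is false.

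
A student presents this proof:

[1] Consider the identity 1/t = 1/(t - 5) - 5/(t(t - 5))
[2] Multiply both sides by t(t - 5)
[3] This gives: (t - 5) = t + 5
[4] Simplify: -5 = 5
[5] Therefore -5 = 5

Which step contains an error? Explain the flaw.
Step 3: This gives: (t - 5) = t + 5

Step 3 makes a sign error when clearing denominators. Multiplying -5/(t(t - 5)) by t(t - 5) gives -5, not +5. The correct result is (t - 5) = t - 5, which is trivially true, not (t - 5) = t + 5. (Step 1 is a valid identity: 1/(t - 5) - 5/(t(t - 5)) = (t - 5)/(t(t - 5)) = 1/t.)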